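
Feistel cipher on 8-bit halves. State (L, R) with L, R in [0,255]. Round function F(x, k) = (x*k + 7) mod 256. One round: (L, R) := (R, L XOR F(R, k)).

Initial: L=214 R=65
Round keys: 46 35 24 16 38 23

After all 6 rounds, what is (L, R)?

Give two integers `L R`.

Round 1 (k=46): L=65 R=99
Round 2 (k=35): L=99 R=209
Round 3 (k=24): L=209 R=252
Round 4 (k=16): L=252 R=22
Round 5 (k=38): L=22 R=183
Round 6 (k=23): L=183 R=110

Answer: 183 110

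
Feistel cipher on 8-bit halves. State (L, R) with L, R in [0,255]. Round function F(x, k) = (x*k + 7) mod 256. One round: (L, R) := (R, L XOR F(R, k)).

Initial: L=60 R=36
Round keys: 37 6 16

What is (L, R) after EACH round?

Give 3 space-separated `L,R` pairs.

Answer: 36,7 7,21 21,80

Derivation:
Round 1 (k=37): L=36 R=7
Round 2 (k=6): L=7 R=21
Round 3 (k=16): L=21 R=80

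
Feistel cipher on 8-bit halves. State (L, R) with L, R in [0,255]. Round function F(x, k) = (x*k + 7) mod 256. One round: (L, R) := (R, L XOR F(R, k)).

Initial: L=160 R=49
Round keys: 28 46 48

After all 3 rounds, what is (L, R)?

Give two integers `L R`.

Round 1 (k=28): L=49 R=195
Round 2 (k=46): L=195 R=32
Round 3 (k=48): L=32 R=196

Answer: 32 196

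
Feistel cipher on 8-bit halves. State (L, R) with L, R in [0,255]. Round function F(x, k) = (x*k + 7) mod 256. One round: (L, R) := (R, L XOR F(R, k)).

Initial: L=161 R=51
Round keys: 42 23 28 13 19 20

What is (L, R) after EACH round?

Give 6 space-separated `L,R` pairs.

Round 1 (k=42): L=51 R=196
Round 2 (k=23): L=196 R=144
Round 3 (k=28): L=144 R=3
Round 4 (k=13): L=3 R=190
Round 5 (k=19): L=190 R=34
Round 6 (k=20): L=34 R=17

Answer: 51,196 196,144 144,3 3,190 190,34 34,17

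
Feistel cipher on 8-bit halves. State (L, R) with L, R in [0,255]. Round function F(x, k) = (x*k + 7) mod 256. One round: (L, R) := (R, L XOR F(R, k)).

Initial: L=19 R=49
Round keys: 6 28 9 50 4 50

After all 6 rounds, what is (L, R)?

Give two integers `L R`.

Round 1 (k=6): L=49 R=62
Round 2 (k=28): L=62 R=254
Round 3 (k=9): L=254 R=203
Round 4 (k=50): L=203 R=83
Round 5 (k=4): L=83 R=152
Round 6 (k=50): L=152 R=228

Answer: 152 228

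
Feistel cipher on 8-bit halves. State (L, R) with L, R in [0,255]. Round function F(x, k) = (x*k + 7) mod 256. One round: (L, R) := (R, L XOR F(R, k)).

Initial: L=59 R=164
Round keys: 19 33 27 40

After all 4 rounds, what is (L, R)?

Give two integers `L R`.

Answer: 24 108

Derivation:
Round 1 (k=19): L=164 R=8
Round 2 (k=33): L=8 R=171
Round 3 (k=27): L=171 R=24
Round 4 (k=40): L=24 R=108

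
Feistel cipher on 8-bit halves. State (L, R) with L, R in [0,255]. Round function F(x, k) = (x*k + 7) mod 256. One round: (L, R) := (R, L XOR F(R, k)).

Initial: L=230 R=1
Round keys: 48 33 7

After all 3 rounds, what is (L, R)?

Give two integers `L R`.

Answer: 249 7

Derivation:
Round 1 (k=48): L=1 R=209
Round 2 (k=33): L=209 R=249
Round 3 (k=7): L=249 R=7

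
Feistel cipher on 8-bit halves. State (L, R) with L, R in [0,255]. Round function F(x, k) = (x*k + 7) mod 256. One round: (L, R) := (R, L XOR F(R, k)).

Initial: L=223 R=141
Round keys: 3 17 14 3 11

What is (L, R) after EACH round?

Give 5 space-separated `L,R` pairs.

Round 1 (k=3): L=141 R=113
Round 2 (k=17): L=113 R=5
Round 3 (k=14): L=5 R=60
Round 4 (k=3): L=60 R=190
Round 5 (k=11): L=190 R=13

Answer: 141,113 113,5 5,60 60,190 190,13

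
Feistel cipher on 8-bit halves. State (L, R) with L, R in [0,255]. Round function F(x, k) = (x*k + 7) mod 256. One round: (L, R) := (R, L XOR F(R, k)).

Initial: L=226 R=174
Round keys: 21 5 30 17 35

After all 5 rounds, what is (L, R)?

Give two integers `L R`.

Round 1 (k=21): L=174 R=175
Round 2 (k=5): L=175 R=220
Round 3 (k=30): L=220 R=96
Round 4 (k=17): L=96 R=187
Round 5 (k=35): L=187 R=248

Answer: 187 248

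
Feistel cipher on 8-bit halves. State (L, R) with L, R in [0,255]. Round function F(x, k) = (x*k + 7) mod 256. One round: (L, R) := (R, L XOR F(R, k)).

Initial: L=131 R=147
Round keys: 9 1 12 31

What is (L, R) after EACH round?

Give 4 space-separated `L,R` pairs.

Round 1 (k=9): L=147 R=177
Round 2 (k=1): L=177 R=43
Round 3 (k=12): L=43 R=186
Round 4 (k=31): L=186 R=166

Answer: 147,177 177,43 43,186 186,166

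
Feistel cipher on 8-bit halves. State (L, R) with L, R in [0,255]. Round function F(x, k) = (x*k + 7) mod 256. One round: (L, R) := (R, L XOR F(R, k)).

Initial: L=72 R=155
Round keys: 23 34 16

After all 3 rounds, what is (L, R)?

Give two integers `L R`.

Round 1 (k=23): L=155 R=188
Round 2 (k=34): L=188 R=100
Round 3 (k=16): L=100 R=251

Answer: 100 251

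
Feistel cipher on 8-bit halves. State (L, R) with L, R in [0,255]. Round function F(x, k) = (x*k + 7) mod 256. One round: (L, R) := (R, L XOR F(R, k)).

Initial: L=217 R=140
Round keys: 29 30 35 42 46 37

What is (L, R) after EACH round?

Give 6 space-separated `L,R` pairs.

Answer: 140,58 58,95 95,62 62,108 108,81 81,208

Derivation:
Round 1 (k=29): L=140 R=58
Round 2 (k=30): L=58 R=95
Round 3 (k=35): L=95 R=62
Round 4 (k=42): L=62 R=108
Round 5 (k=46): L=108 R=81
Round 6 (k=37): L=81 R=208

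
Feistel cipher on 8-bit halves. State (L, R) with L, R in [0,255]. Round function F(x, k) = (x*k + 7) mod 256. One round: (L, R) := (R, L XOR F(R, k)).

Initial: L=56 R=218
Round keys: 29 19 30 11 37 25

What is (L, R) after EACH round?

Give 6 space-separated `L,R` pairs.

Answer: 218,129 129,64 64,6 6,9 9,82 82,0

Derivation:
Round 1 (k=29): L=218 R=129
Round 2 (k=19): L=129 R=64
Round 3 (k=30): L=64 R=6
Round 4 (k=11): L=6 R=9
Round 5 (k=37): L=9 R=82
Round 6 (k=25): L=82 R=0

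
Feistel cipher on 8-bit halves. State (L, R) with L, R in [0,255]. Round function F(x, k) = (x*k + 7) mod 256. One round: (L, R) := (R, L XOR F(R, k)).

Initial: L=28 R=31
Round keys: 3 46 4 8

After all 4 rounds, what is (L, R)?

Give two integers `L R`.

Round 1 (k=3): L=31 R=120
Round 2 (k=46): L=120 R=136
Round 3 (k=4): L=136 R=95
Round 4 (k=8): L=95 R=119

Answer: 95 119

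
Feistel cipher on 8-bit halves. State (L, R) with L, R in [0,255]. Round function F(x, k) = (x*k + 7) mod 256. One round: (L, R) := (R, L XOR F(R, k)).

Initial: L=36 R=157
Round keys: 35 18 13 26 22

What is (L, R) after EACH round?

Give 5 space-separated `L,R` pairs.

Round 1 (k=35): L=157 R=90
Round 2 (k=18): L=90 R=198
Round 3 (k=13): L=198 R=79
Round 4 (k=26): L=79 R=203
Round 5 (k=22): L=203 R=54

Answer: 157,90 90,198 198,79 79,203 203,54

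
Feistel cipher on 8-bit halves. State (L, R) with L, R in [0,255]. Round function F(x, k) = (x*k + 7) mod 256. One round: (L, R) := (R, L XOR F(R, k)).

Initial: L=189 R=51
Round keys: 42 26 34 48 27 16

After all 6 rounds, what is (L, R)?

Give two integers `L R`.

Answer: 95 100

Derivation:
Round 1 (k=42): L=51 R=216
Round 2 (k=26): L=216 R=196
Round 3 (k=34): L=196 R=215
Round 4 (k=48): L=215 R=147
Round 5 (k=27): L=147 R=95
Round 6 (k=16): L=95 R=100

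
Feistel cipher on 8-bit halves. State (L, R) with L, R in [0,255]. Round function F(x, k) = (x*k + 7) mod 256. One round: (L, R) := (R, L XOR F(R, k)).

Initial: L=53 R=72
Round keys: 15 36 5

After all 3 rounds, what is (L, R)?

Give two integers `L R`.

Answer: 39 192

Derivation:
Round 1 (k=15): L=72 R=10
Round 2 (k=36): L=10 R=39
Round 3 (k=5): L=39 R=192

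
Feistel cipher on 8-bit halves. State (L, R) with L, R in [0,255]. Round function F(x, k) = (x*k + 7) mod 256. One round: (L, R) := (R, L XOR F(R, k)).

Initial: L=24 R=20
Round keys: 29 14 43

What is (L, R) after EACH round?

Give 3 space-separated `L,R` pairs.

Round 1 (k=29): L=20 R=83
Round 2 (k=14): L=83 R=133
Round 3 (k=43): L=133 R=13

Answer: 20,83 83,133 133,13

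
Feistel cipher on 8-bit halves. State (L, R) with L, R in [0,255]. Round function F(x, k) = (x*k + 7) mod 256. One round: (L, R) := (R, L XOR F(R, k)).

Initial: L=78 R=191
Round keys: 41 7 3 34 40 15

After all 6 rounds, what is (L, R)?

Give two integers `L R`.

Answer: 192 202

Derivation:
Round 1 (k=41): L=191 R=208
Round 2 (k=7): L=208 R=8
Round 3 (k=3): L=8 R=207
Round 4 (k=34): L=207 R=141
Round 5 (k=40): L=141 R=192
Round 6 (k=15): L=192 R=202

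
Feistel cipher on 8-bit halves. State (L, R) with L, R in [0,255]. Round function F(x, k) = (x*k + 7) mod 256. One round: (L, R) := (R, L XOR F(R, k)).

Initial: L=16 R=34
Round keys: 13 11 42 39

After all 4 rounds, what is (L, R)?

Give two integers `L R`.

Answer: 150 193

Derivation:
Round 1 (k=13): L=34 R=209
Round 2 (k=11): L=209 R=32
Round 3 (k=42): L=32 R=150
Round 4 (k=39): L=150 R=193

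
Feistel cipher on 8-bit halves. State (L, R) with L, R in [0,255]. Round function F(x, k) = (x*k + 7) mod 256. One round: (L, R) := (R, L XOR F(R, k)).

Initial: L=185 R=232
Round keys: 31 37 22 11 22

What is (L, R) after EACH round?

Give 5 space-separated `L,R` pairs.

Round 1 (k=31): L=232 R=166
Round 2 (k=37): L=166 R=237
Round 3 (k=22): L=237 R=195
Round 4 (k=11): L=195 R=133
Round 5 (k=22): L=133 R=182

Answer: 232,166 166,237 237,195 195,133 133,182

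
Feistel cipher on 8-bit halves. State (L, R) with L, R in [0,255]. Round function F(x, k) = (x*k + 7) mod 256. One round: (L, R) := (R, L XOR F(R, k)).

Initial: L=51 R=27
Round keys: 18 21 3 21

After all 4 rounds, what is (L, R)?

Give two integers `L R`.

Answer: 167 156

Derivation:
Round 1 (k=18): L=27 R=222
Round 2 (k=21): L=222 R=38
Round 3 (k=3): L=38 R=167
Round 4 (k=21): L=167 R=156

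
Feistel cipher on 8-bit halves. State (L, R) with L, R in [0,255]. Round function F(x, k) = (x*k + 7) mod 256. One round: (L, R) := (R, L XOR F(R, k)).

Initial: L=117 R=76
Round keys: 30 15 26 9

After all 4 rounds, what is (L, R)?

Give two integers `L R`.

Round 1 (k=30): L=76 R=154
Round 2 (k=15): L=154 R=65
Round 3 (k=26): L=65 R=59
Round 4 (k=9): L=59 R=91

Answer: 59 91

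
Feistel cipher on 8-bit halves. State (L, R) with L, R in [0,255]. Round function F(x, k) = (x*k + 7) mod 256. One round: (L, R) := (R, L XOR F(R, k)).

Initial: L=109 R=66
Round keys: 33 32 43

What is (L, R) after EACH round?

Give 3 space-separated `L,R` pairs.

Answer: 66,228 228,197 197,250

Derivation:
Round 1 (k=33): L=66 R=228
Round 2 (k=32): L=228 R=197
Round 3 (k=43): L=197 R=250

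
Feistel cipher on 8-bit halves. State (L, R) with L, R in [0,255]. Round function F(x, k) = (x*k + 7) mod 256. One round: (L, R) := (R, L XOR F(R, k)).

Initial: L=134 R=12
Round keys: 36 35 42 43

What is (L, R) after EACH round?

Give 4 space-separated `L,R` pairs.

Answer: 12,49 49,182 182,210 210,251

Derivation:
Round 1 (k=36): L=12 R=49
Round 2 (k=35): L=49 R=182
Round 3 (k=42): L=182 R=210
Round 4 (k=43): L=210 R=251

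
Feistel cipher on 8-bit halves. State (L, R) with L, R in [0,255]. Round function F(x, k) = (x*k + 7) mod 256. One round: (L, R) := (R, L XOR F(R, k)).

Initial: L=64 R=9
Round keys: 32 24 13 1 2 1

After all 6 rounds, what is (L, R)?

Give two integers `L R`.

Answer: 151 33

Derivation:
Round 1 (k=32): L=9 R=103
Round 2 (k=24): L=103 R=166
Round 3 (k=13): L=166 R=18
Round 4 (k=1): L=18 R=191
Round 5 (k=2): L=191 R=151
Round 6 (k=1): L=151 R=33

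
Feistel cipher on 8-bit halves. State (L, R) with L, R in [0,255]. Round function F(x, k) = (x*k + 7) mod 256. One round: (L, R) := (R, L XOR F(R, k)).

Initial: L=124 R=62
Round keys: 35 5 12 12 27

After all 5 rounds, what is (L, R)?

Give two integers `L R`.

Answer: 153 152

Derivation:
Round 1 (k=35): L=62 R=253
Round 2 (k=5): L=253 R=198
Round 3 (k=12): L=198 R=178
Round 4 (k=12): L=178 R=153
Round 5 (k=27): L=153 R=152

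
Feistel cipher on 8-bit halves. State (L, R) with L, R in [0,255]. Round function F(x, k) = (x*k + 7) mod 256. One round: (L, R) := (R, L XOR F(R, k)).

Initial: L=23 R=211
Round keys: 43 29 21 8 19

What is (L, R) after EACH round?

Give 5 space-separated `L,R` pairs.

Answer: 211,111 111,73 73,107 107,22 22,194

Derivation:
Round 1 (k=43): L=211 R=111
Round 2 (k=29): L=111 R=73
Round 3 (k=21): L=73 R=107
Round 4 (k=8): L=107 R=22
Round 5 (k=19): L=22 R=194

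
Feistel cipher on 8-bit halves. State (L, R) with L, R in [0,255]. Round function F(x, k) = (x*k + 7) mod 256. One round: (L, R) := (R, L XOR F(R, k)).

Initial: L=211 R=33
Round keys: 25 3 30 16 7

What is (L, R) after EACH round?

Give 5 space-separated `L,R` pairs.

Round 1 (k=25): L=33 R=147
Round 2 (k=3): L=147 R=225
Round 3 (k=30): L=225 R=246
Round 4 (k=16): L=246 R=134
Round 5 (k=7): L=134 R=71

Answer: 33,147 147,225 225,246 246,134 134,71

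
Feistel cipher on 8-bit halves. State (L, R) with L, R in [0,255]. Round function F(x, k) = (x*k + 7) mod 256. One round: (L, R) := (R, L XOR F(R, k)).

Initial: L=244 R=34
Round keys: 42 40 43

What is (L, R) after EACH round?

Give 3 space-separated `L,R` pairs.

Round 1 (k=42): L=34 R=111
Round 2 (k=40): L=111 R=125
Round 3 (k=43): L=125 R=105

Answer: 34,111 111,125 125,105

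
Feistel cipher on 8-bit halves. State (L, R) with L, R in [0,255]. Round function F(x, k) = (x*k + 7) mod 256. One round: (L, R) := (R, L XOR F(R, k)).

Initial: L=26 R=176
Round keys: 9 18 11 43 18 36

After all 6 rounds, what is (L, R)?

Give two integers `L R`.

Round 1 (k=9): L=176 R=45
Round 2 (k=18): L=45 R=129
Round 3 (k=11): L=129 R=191
Round 4 (k=43): L=191 R=157
Round 5 (k=18): L=157 R=174
Round 6 (k=36): L=174 R=226

Answer: 174 226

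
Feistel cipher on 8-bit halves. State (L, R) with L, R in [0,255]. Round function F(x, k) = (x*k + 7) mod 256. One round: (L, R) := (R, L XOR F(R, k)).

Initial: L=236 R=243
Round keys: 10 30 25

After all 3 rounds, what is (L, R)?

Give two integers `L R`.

Answer: 166 84

Derivation:
Round 1 (k=10): L=243 R=105
Round 2 (k=30): L=105 R=166
Round 3 (k=25): L=166 R=84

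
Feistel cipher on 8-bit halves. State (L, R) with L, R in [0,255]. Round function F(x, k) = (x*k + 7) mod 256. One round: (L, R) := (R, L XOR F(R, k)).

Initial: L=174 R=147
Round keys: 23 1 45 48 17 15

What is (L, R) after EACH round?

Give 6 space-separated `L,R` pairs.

Round 1 (k=23): L=147 R=146
Round 2 (k=1): L=146 R=10
Round 3 (k=45): L=10 R=91
Round 4 (k=48): L=91 R=29
Round 5 (k=17): L=29 R=175
Round 6 (k=15): L=175 R=85

Answer: 147,146 146,10 10,91 91,29 29,175 175,85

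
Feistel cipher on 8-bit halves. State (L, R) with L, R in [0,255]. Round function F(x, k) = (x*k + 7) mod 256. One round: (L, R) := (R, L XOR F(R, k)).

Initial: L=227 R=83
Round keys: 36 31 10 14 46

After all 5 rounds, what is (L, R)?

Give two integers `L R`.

Round 1 (k=36): L=83 R=80
Round 2 (k=31): L=80 R=228
Round 3 (k=10): L=228 R=191
Round 4 (k=14): L=191 R=157
Round 5 (k=46): L=157 R=130

Answer: 157 130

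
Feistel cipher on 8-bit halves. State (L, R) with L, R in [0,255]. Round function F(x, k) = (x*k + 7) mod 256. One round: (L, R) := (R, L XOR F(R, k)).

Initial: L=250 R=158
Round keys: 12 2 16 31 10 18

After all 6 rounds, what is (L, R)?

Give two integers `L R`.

Answer: 137 227

Derivation:
Round 1 (k=12): L=158 R=149
Round 2 (k=2): L=149 R=175
Round 3 (k=16): L=175 R=98
Round 4 (k=31): L=98 R=74
Round 5 (k=10): L=74 R=137
Round 6 (k=18): L=137 R=227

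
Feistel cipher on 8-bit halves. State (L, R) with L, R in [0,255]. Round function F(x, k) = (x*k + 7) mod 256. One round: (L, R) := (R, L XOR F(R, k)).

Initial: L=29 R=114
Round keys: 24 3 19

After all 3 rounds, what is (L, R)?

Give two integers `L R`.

Answer: 119 118

Derivation:
Round 1 (k=24): L=114 R=170
Round 2 (k=3): L=170 R=119
Round 3 (k=19): L=119 R=118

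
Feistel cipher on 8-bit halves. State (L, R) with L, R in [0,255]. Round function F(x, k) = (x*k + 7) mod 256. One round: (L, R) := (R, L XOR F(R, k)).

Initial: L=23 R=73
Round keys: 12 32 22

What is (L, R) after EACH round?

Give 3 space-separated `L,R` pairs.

Round 1 (k=12): L=73 R=100
Round 2 (k=32): L=100 R=206
Round 3 (k=22): L=206 R=223

Answer: 73,100 100,206 206,223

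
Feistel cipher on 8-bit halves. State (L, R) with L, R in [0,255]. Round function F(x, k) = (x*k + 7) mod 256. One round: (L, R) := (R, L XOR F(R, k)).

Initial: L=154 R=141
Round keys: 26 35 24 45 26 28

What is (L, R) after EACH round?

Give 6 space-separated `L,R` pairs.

Round 1 (k=26): L=141 R=195
Round 2 (k=35): L=195 R=61
Round 3 (k=24): L=61 R=124
Round 4 (k=45): L=124 R=238
Round 5 (k=26): L=238 R=79
Round 6 (k=28): L=79 R=69

Answer: 141,195 195,61 61,124 124,238 238,79 79,69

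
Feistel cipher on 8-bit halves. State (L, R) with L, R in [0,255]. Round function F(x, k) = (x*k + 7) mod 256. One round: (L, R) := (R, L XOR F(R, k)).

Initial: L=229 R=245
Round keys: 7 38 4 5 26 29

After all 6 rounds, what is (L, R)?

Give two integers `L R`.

Answer: 141 251

Derivation:
Round 1 (k=7): L=245 R=95
Round 2 (k=38): L=95 R=212
Round 3 (k=4): L=212 R=8
Round 4 (k=5): L=8 R=251
Round 5 (k=26): L=251 R=141
Round 6 (k=29): L=141 R=251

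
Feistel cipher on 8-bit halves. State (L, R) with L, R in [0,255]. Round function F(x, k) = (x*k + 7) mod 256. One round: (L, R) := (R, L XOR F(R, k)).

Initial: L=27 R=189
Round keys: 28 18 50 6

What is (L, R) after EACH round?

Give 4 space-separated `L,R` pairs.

Round 1 (k=28): L=189 R=168
Round 2 (k=18): L=168 R=106
Round 3 (k=50): L=106 R=19
Round 4 (k=6): L=19 R=19

Answer: 189,168 168,106 106,19 19,19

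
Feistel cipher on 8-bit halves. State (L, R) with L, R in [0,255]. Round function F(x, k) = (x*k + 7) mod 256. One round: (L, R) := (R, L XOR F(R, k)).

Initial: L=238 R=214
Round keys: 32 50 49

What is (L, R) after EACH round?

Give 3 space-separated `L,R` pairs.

Round 1 (k=32): L=214 R=41
Round 2 (k=50): L=41 R=223
Round 3 (k=49): L=223 R=159

Answer: 214,41 41,223 223,159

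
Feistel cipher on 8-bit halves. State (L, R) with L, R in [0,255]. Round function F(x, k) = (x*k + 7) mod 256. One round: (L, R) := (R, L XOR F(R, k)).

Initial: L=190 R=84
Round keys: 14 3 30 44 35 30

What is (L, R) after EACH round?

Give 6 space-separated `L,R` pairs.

Answer: 84,33 33,62 62,106 106,1 1,64 64,134

Derivation:
Round 1 (k=14): L=84 R=33
Round 2 (k=3): L=33 R=62
Round 3 (k=30): L=62 R=106
Round 4 (k=44): L=106 R=1
Round 5 (k=35): L=1 R=64
Round 6 (k=30): L=64 R=134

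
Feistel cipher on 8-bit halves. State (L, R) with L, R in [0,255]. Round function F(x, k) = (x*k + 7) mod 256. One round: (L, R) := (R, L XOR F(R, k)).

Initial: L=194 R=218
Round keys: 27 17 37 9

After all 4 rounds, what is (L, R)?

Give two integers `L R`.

Answer: 60 199

Derivation:
Round 1 (k=27): L=218 R=199
Round 2 (k=17): L=199 R=228
Round 3 (k=37): L=228 R=60
Round 4 (k=9): L=60 R=199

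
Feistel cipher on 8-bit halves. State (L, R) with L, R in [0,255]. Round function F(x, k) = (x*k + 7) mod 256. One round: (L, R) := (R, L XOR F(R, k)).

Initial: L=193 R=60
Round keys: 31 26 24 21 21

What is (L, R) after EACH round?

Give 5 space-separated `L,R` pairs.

Answer: 60,138 138,55 55,165 165,167 167,31

Derivation:
Round 1 (k=31): L=60 R=138
Round 2 (k=26): L=138 R=55
Round 3 (k=24): L=55 R=165
Round 4 (k=21): L=165 R=167
Round 5 (k=21): L=167 R=31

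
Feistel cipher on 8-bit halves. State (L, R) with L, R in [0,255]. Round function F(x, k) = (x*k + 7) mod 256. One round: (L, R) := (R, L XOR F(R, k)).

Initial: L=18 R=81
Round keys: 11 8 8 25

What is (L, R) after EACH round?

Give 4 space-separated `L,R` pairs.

Answer: 81,144 144,214 214,39 39,0

Derivation:
Round 1 (k=11): L=81 R=144
Round 2 (k=8): L=144 R=214
Round 3 (k=8): L=214 R=39
Round 4 (k=25): L=39 R=0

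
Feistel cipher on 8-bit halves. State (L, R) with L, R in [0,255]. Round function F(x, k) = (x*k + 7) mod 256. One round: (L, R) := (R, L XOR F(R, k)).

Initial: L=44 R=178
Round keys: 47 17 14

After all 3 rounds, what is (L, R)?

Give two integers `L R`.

Round 1 (k=47): L=178 R=153
Round 2 (k=17): L=153 R=130
Round 3 (k=14): L=130 R=186

Answer: 130 186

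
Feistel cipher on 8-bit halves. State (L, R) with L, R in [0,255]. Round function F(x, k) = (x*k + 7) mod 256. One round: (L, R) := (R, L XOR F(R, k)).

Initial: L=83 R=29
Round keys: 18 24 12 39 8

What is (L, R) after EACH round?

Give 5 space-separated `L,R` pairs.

Round 1 (k=18): L=29 R=66
Round 2 (k=24): L=66 R=42
Round 3 (k=12): L=42 R=189
Round 4 (k=39): L=189 R=248
Round 5 (k=8): L=248 R=122

Answer: 29,66 66,42 42,189 189,248 248,122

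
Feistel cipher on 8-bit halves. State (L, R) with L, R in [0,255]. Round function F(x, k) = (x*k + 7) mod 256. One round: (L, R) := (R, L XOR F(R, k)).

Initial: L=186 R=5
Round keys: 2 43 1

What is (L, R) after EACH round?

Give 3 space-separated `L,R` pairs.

Answer: 5,171 171,197 197,103

Derivation:
Round 1 (k=2): L=5 R=171
Round 2 (k=43): L=171 R=197
Round 3 (k=1): L=197 R=103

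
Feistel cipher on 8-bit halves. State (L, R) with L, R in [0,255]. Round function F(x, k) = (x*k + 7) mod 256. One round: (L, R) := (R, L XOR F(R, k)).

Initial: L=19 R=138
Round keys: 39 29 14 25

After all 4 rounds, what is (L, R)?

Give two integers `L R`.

Round 1 (k=39): L=138 R=30
Round 2 (k=29): L=30 R=231
Round 3 (k=14): L=231 R=183
Round 4 (k=25): L=183 R=1

Answer: 183 1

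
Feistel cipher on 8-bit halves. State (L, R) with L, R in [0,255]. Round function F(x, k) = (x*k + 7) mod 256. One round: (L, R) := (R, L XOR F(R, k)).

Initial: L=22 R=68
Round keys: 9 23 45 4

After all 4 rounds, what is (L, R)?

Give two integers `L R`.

Answer: 104 161

Derivation:
Round 1 (k=9): L=68 R=125
Round 2 (k=23): L=125 R=6
Round 3 (k=45): L=6 R=104
Round 4 (k=4): L=104 R=161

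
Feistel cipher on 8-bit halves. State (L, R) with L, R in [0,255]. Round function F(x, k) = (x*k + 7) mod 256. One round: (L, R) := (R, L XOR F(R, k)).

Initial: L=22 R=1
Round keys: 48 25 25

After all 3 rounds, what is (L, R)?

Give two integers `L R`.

Round 1 (k=48): L=1 R=33
Round 2 (k=25): L=33 R=65
Round 3 (k=25): L=65 R=65

Answer: 65 65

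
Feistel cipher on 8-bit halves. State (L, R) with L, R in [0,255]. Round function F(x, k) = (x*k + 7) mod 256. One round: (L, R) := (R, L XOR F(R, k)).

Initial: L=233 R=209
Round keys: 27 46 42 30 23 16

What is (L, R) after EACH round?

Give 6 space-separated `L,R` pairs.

Answer: 209,251 251,240 240,156 156,191 191,172 172,120

Derivation:
Round 1 (k=27): L=209 R=251
Round 2 (k=46): L=251 R=240
Round 3 (k=42): L=240 R=156
Round 4 (k=30): L=156 R=191
Round 5 (k=23): L=191 R=172
Round 6 (k=16): L=172 R=120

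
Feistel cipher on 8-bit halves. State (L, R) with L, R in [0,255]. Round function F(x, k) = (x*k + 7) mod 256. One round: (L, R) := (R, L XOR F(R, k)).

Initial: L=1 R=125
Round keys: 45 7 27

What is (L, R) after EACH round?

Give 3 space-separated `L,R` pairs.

Round 1 (k=45): L=125 R=1
Round 2 (k=7): L=1 R=115
Round 3 (k=27): L=115 R=41

Answer: 125,1 1,115 115,41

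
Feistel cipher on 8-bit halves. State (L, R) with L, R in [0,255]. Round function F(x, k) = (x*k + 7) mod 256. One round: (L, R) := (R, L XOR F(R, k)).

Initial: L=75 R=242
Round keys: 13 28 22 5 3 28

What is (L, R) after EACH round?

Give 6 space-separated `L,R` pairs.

Round 1 (k=13): L=242 R=26
Round 2 (k=28): L=26 R=45
Round 3 (k=22): L=45 R=255
Round 4 (k=5): L=255 R=47
Round 5 (k=3): L=47 R=107
Round 6 (k=28): L=107 R=148

Answer: 242,26 26,45 45,255 255,47 47,107 107,148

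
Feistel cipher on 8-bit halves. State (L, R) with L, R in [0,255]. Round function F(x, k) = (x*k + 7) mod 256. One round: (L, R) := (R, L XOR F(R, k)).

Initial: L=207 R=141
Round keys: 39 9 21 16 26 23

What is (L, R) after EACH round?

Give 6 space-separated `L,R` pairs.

Round 1 (k=39): L=141 R=77
Round 2 (k=9): L=77 R=49
Round 3 (k=21): L=49 R=65
Round 4 (k=16): L=65 R=38
Round 5 (k=26): L=38 R=162
Round 6 (k=23): L=162 R=179

Answer: 141,77 77,49 49,65 65,38 38,162 162,179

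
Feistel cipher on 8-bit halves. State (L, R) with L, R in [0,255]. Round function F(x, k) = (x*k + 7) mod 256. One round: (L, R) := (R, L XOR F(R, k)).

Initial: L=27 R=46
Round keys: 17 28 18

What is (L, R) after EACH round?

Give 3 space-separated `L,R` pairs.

Answer: 46,14 14,161 161,87

Derivation:
Round 1 (k=17): L=46 R=14
Round 2 (k=28): L=14 R=161
Round 3 (k=18): L=161 R=87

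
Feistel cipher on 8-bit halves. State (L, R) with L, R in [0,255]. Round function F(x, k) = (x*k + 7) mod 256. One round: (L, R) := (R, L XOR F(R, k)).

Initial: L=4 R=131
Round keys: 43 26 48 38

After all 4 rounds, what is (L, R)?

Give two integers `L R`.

Round 1 (k=43): L=131 R=12
Round 2 (k=26): L=12 R=188
Round 3 (k=48): L=188 R=75
Round 4 (k=38): L=75 R=149

Answer: 75 149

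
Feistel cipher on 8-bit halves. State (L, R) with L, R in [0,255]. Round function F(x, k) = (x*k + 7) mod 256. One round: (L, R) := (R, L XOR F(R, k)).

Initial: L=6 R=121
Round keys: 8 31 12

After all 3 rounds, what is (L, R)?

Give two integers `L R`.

Answer: 39 18

Derivation:
Round 1 (k=8): L=121 R=201
Round 2 (k=31): L=201 R=39
Round 3 (k=12): L=39 R=18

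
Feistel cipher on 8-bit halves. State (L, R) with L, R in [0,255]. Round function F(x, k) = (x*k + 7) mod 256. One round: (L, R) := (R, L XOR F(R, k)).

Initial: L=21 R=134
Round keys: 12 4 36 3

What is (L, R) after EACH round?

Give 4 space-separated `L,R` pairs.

Answer: 134,90 90,233 233,145 145,83

Derivation:
Round 1 (k=12): L=134 R=90
Round 2 (k=4): L=90 R=233
Round 3 (k=36): L=233 R=145
Round 4 (k=3): L=145 R=83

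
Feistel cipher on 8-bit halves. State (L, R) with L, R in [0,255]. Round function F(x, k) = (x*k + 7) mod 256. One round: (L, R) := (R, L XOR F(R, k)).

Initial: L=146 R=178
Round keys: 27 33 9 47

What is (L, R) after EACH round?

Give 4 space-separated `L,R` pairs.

Round 1 (k=27): L=178 R=95
Round 2 (k=33): L=95 R=244
Round 3 (k=9): L=244 R=196
Round 4 (k=47): L=196 R=247

Answer: 178,95 95,244 244,196 196,247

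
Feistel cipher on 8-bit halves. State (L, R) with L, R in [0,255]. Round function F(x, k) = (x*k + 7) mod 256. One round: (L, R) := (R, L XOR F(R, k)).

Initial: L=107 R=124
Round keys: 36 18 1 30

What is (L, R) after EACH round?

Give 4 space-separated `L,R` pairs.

Round 1 (k=36): L=124 R=28
Round 2 (k=18): L=28 R=131
Round 3 (k=1): L=131 R=150
Round 4 (k=30): L=150 R=24

Answer: 124,28 28,131 131,150 150,24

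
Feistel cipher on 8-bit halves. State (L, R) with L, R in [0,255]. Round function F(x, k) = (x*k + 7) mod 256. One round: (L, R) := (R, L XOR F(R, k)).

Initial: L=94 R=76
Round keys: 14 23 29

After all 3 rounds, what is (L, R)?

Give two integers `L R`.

Round 1 (k=14): L=76 R=113
Round 2 (k=23): L=113 R=98
Round 3 (k=29): L=98 R=80

Answer: 98 80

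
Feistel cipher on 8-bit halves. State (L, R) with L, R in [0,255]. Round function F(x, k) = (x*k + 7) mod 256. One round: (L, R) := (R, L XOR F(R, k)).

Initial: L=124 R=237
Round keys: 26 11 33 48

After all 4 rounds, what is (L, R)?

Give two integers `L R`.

Answer: 127 100

Derivation:
Round 1 (k=26): L=237 R=101
Round 2 (k=11): L=101 R=179
Round 3 (k=33): L=179 R=127
Round 4 (k=48): L=127 R=100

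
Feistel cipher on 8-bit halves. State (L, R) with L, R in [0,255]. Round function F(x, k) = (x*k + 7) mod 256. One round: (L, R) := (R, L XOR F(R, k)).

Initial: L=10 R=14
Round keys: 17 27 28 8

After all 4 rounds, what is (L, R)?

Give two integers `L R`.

Answer: 64 229

Derivation:
Round 1 (k=17): L=14 R=255
Round 2 (k=27): L=255 R=226
Round 3 (k=28): L=226 R=64
Round 4 (k=8): L=64 R=229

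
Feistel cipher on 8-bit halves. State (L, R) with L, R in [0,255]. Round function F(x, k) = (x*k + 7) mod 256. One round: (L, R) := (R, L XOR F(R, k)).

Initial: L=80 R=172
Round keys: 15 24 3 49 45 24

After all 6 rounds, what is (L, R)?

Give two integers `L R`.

Round 1 (k=15): L=172 R=75
Round 2 (k=24): L=75 R=163
Round 3 (k=3): L=163 R=187
Round 4 (k=49): L=187 R=113
Round 5 (k=45): L=113 R=95
Round 6 (k=24): L=95 R=158

Answer: 95 158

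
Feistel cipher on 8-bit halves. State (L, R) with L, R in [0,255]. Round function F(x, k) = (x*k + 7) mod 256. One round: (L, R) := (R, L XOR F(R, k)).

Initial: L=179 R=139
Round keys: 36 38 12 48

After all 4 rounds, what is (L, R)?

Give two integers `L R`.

Round 1 (k=36): L=139 R=32
Round 2 (k=38): L=32 R=76
Round 3 (k=12): L=76 R=183
Round 4 (k=48): L=183 R=27

Answer: 183 27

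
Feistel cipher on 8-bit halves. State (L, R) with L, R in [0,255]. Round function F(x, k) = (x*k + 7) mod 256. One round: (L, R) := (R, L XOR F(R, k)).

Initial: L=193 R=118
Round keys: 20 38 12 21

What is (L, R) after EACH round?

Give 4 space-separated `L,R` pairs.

Round 1 (k=20): L=118 R=254
Round 2 (k=38): L=254 R=205
Round 3 (k=12): L=205 R=93
Round 4 (k=21): L=93 R=101

Answer: 118,254 254,205 205,93 93,101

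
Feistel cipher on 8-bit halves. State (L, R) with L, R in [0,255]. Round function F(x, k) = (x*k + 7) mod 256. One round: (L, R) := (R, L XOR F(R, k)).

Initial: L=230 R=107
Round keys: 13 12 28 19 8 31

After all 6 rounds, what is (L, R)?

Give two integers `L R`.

Answer: 64 39

Derivation:
Round 1 (k=13): L=107 R=144
Round 2 (k=12): L=144 R=172
Round 3 (k=28): L=172 R=71
Round 4 (k=19): L=71 R=224
Round 5 (k=8): L=224 R=64
Round 6 (k=31): L=64 R=39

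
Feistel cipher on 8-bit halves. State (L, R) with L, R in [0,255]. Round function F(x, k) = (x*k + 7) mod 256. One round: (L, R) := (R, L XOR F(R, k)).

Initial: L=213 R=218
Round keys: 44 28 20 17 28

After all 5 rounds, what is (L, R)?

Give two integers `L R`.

Round 1 (k=44): L=218 R=170
Round 2 (k=28): L=170 R=69
Round 3 (k=20): L=69 R=193
Round 4 (k=17): L=193 R=157
Round 5 (k=28): L=157 R=242

Answer: 157 242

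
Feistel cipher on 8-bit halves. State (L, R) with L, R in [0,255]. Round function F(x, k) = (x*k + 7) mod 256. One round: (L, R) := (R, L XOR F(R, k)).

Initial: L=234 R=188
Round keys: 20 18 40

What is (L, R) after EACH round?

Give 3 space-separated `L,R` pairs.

Answer: 188,93 93,45 45,82

Derivation:
Round 1 (k=20): L=188 R=93
Round 2 (k=18): L=93 R=45
Round 3 (k=40): L=45 R=82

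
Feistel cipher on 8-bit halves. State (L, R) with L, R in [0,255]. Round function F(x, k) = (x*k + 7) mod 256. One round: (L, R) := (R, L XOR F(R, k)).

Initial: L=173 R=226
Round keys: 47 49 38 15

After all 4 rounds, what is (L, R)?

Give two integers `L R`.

Round 1 (k=47): L=226 R=40
Round 2 (k=49): L=40 R=77
Round 3 (k=38): L=77 R=93
Round 4 (k=15): L=93 R=55

Answer: 93 55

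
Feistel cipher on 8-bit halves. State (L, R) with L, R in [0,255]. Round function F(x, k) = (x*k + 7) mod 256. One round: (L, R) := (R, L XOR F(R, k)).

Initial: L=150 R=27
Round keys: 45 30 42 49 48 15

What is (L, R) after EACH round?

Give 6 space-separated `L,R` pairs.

Round 1 (k=45): L=27 R=80
Round 2 (k=30): L=80 R=124
Round 3 (k=42): L=124 R=15
Round 4 (k=49): L=15 R=154
Round 5 (k=48): L=154 R=232
Round 6 (k=15): L=232 R=5

Answer: 27,80 80,124 124,15 15,154 154,232 232,5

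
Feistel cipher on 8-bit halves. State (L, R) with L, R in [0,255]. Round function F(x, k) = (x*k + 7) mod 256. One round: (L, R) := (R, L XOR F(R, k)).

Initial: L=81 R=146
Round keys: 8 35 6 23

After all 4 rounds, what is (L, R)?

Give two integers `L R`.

Answer: 143 107

Derivation:
Round 1 (k=8): L=146 R=198
Round 2 (k=35): L=198 R=139
Round 3 (k=6): L=139 R=143
Round 4 (k=23): L=143 R=107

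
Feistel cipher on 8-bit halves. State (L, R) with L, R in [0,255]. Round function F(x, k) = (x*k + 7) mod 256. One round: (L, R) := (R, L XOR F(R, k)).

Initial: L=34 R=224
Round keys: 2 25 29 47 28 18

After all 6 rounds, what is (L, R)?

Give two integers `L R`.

Answer: 109 188

Derivation:
Round 1 (k=2): L=224 R=229
Round 2 (k=25): L=229 R=132
Round 3 (k=29): L=132 R=30
Round 4 (k=47): L=30 R=13
Round 5 (k=28): L=13 R=109
Round 6 (k=18): L=109 R=188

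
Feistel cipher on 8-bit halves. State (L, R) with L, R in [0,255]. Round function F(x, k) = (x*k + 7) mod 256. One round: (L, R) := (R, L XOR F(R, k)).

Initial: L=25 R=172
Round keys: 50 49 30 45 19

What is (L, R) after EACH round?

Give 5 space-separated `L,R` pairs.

Round 1 (k=50): L=172 R=134
Round 2 (k=49): L=134 R=1
Round 3 (k=30): L=1 R=163
Round 4 (k=45): L=163 R=175
Round 5 (k=19): L=175 R=167

Answer: 172,134 134,1 1,163 163,175 175,167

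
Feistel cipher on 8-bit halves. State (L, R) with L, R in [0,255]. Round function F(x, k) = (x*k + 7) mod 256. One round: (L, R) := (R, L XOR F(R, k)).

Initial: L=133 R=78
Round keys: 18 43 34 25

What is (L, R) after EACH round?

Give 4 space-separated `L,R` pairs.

Answer: 78,6 6,71 71,115 115,5

Derivation:
Round 1 (k=18): L=78 R=6
Round 2 (k=43): L=6 R=71
Round 3 (k=34): L=71 R=115
Round 4 (k=25): L=115 R=5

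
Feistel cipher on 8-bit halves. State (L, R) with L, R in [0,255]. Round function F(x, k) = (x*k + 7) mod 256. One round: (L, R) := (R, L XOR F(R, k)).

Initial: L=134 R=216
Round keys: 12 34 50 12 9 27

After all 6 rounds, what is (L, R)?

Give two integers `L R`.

Round 1 (k=12): L=216 R=161
Round 2 (k=34): L=161 R=177
Round 3 (k=50): L=177 R=56
Round 4 (k=12): L=56 R=22
Round 5 (k=9): L=22 R=245
Round 6 (k=27): L=245 R=200

Answer: 245 200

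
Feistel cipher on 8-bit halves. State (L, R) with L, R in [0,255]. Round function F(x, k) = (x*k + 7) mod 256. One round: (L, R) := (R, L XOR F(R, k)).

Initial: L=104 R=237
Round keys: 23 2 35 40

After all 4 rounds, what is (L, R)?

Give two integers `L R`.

Round 1 (k=23): L=237 R=58
Round 2 (k=2): L=58 R=150
Round 3 (k=35): L=150 R=179
Round 4 (k=40): L=179 R=105

Answer: 179 105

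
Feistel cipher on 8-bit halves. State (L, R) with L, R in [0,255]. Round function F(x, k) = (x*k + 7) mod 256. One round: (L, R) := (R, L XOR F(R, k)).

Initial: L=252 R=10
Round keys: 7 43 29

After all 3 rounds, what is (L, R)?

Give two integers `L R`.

Answer: 200 30

Derivation:
Round 1 (k=7): L=10 R=177
Round 2 (k=43): L=177 R=200
Round 3 (k=29): L=200 R=30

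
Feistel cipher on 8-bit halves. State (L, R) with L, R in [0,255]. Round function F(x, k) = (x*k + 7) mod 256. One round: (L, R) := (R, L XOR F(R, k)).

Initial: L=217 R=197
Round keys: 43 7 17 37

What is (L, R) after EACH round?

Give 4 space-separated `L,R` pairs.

Answer: 197,199 199,189 189,83 83,187

Derivation:
Round 1 (k=43): L=197 R=199
Round 2 (k=7): L=199 R=189
Round 3 (k=17): L=189 R=83
Round 4 (k=37): L=83 R=187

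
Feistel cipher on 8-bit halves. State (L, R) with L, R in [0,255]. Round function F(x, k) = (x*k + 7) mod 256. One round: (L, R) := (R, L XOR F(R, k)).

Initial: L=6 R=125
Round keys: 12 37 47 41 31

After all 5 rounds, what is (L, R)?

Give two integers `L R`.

Answer: 131 27

Derivation:
Round 1 (k=12): L=125 R=229
Round 2 (k=37): L=229 R=93
Round 3 (k=47): L=93 R=255
Round 4 (k=41): L=255 R=131
Round 5 (k=31): L=131 R=27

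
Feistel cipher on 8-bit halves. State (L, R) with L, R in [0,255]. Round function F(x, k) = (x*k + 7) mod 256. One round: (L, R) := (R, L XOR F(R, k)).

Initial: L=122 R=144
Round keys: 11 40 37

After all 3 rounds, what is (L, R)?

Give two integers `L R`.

Answer: 159 79

Derivation:
Round 1 (k=11): L=144 R=77
Round 2 (k=40): L=77 R=159
Round 3 (k=37): L=159 R=79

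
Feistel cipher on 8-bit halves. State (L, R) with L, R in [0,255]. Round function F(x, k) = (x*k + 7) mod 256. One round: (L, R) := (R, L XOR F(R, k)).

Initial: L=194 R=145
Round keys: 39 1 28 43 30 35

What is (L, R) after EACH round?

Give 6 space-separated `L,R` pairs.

Round 1 (k=39): L=145 R=220
Round 2 (k=1): L=220 R=114
Round 3 (k=28): L=114 R=163
Round 4 (k=43): L=163 R=26
Round 5 (k=30): L=26 R=176
Round 6 (k=35): L=176 R=13

Answer: 145,220 220,114 114,163 163,26 26,176 176,13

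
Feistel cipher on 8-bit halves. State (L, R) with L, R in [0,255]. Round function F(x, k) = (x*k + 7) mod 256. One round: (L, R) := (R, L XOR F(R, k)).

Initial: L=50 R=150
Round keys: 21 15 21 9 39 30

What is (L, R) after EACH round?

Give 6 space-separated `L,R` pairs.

Round 1 (k=21): L=150 R=103
Round 2 (k=15): L=103 R=134
Round 3 (k=21): L=134 R=98
Round 4 (k=9): L=98 R=255
Round 5 (k=39): L=255 R=130
Round 6 (k=30): L=130 R=188

Answer: 150,103 103,134 134,98 98,255 255,130 130,188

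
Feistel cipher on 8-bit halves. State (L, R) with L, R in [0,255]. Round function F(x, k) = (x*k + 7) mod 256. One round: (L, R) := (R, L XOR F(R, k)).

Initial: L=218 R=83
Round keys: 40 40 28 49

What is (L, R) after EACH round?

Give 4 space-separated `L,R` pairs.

Answer: 83,37 37,156 156,50 50,5

Derivation:
Round 1 (k=40): L=83 R=37
Round 2 (k=40): L=37 R=156
Round 3 (k=28): L=156 R=50
Round 4 (k=49): L=50 R=5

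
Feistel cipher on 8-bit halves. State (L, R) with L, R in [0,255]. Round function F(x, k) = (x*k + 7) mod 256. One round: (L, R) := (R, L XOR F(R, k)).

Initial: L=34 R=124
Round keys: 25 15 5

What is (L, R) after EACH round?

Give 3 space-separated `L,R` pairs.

Answer: 124,1 1,106 106,24

Derivation:
Round 1 (k=25): L=124 R=1
Round 2 (k=15): L=1 R=106
Round 3 (k=5): L=106 R=24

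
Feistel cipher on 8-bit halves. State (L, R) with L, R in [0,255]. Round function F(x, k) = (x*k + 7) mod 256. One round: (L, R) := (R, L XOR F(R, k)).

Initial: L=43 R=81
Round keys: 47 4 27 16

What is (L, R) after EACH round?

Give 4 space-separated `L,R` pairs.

Round 1 (k=47): L=81 R=205
Round 2 (k=4): L=205 R=106
Round 3 (k=27): L=106 R=248
Round 4 (k=16): L=248 R=237

Answer: 81,205 205,106 106,248 248,237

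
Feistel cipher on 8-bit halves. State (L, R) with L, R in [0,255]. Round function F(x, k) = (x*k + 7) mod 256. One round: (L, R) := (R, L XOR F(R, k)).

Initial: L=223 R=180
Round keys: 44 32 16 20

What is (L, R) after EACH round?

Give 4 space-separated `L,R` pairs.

Answer: 180,40 40,179 179,31 31,192

Derivation:
Round 1 (k=44): L=180 R=40
Round 2 (k=32): L=40 R=179
Round 3 (k=16): L=179 R=31
Round 4 (k=20): L=31 R=192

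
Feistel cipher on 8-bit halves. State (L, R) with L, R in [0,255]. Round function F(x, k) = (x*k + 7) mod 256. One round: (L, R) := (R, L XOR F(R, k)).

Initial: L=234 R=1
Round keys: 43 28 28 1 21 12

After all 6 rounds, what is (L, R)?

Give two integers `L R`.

Round 1 (k=43): L=1 R=216
Round 2 (k=28): L=216 R=166
Round 3 (k=28): L=166 R=247
Round 4 (k=1): L=247 R=88
Round 5 (k=21): L=88 R=200
Round 6 (k=12): L=200 R=63

Answer: 200 63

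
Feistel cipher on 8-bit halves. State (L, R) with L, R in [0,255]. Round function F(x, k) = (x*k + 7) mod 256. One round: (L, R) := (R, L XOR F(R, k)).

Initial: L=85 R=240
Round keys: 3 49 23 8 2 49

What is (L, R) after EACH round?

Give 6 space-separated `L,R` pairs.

Round 1 (k=3): L=240 R=130
Round 2 (k=49): L=130 R=25
Round 3 (k=23): L=25 R=196
Round 4 (k=8): L=196 R=62
Round 5 (k=2): L=62 R=71
Round 6 (k=49): L=71 R=160

Answer: 240,130 130,25 25,196 196,62 62,71 71,160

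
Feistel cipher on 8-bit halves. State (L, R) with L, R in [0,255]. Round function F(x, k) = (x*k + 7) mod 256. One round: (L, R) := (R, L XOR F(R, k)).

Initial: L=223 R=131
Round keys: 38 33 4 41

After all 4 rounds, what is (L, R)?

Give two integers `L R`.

Round 1 (k=38): L=131 R=166
Round 2 (k=33): L=166 R=238
Round 3 (k=4): L=238 R=25
Round 4 (k=41): L=25 R=230

Answer: 25 230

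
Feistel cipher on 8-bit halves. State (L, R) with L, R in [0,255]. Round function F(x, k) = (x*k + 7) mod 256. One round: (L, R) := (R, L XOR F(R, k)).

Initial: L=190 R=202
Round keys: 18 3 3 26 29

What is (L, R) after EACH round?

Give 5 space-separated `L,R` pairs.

Round 1 (k=18): L=202 R=133
Round 2 (k=3): L=133 R=92
Round 3 (k=3): L=92 R=158
Round 4 (k=26): L=158 R=79
Round 5 (k=29): L=79 R=100

Answer: 202,133 133,92 92,158 158,79 79,100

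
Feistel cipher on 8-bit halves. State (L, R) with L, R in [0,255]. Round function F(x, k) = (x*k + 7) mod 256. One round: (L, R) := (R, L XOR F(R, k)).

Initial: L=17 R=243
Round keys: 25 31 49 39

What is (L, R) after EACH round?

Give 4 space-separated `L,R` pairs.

Answer: 243,211 211,103 103,109 109,197

Derivation:
Round 1 (k=25): L=243 R=211
Round 2 (k=31): L=211 R=103
Round 3 (k=49): L=103 R=109
Round 4 (k=39): L=109 R=197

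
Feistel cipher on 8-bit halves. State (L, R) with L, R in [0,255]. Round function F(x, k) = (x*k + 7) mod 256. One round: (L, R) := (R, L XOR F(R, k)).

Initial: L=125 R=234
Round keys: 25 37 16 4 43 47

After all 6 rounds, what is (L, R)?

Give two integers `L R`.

Round 1 (k=25): L=234 R=156
Round 2 (k=37): L=156 R=121
Round 3 (k=16): L=121 R=11
Round 4 (k=4): L=11 R=74
Round 5 (k=43): L=74 R=126
Round 6 (k=47): L=126 R=99

Answer: 126 99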